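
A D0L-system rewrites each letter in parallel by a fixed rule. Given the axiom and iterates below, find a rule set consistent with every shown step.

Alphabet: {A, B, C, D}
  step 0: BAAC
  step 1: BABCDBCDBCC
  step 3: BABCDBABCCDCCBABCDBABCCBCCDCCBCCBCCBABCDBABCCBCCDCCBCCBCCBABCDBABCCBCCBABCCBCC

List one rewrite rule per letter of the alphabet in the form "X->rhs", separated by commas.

  step 0 ⇒ step 1: BAAC ⇒ BA·BCD·BCD·BCC
    A ↦ BCD
    B ↦ BA
    C ↦ BCC
    D ↦ DCC  (constrained at step 1)

A->BCD, B->BA, C->BCC, D->DCC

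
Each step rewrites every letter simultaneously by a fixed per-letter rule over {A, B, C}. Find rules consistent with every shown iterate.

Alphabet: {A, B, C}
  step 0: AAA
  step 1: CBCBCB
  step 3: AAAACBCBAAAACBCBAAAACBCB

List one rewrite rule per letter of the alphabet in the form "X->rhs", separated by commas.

  step 0 ⇒ step 1: AAA ⇒ CB·CB·CB
    A ↦ CB
    B ↦ AA  (constrained at step 1)
    C ↦ BB  (constrained at step 1)

A->CB, B->AA, C->BB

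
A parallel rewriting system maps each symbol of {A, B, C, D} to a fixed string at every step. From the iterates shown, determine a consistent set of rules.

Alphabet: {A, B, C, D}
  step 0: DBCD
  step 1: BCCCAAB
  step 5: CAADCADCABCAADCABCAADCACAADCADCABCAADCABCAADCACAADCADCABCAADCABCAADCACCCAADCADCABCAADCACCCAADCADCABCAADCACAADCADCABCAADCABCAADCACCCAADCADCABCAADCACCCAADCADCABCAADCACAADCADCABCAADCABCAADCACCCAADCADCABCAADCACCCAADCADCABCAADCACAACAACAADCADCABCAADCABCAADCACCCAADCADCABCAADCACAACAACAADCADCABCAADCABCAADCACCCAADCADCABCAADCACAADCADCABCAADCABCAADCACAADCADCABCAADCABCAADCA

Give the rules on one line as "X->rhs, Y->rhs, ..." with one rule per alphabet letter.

  step 0 ⇒ step 1: DBCD ⇒ B·CC·CAA·B
    B ↦ CC
    C ↦ CAA
    D ↦ B
    A ↦ DCA  (constrained at step 1)

A->DCA, B->CC, C->CAA, D->B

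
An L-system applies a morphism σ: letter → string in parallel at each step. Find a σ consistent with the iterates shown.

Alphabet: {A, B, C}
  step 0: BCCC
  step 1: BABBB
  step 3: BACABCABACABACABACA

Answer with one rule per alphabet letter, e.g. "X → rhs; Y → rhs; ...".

  step 0 ⇒ step 1: BCCC ⇒ BA·B·B·B
    B ↦ BA
    C ↦ B
    A ↦ CA  (constrained at step 1)

A->CA, B->BA, C->B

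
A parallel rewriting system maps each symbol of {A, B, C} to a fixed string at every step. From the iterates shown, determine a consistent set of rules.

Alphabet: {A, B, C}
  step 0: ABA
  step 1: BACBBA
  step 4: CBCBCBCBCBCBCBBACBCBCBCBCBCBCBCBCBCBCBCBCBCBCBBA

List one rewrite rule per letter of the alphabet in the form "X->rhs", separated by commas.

  step 0 ⇒ step 1: ABA ⇒ BA·CB·BA
    A ↦ BA
    B ↦ CB
    C ↦ CB  (constrained at step 1)

A->BA, B->CB, C->CB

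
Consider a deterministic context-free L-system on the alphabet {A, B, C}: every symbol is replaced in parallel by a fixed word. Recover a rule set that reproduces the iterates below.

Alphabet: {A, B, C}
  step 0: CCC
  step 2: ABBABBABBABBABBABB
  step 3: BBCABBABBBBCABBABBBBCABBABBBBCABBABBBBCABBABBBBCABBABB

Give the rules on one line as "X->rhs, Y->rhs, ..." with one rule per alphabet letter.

A->BBC, B->ABB, C->BB

  step 2 ⇒ step 3: ABBABBABBABBABBABB ⇒ BBC·ABB·ABB·BBC·ABB·ABB·BBC·ABB·ABB·BBC·ABB·ABB·BBC·ABB·ABB·BBC·ABB·ABB
    A ↦ BBC
    B ↦ ABB
    C ↦ BB  (constrained at step 0)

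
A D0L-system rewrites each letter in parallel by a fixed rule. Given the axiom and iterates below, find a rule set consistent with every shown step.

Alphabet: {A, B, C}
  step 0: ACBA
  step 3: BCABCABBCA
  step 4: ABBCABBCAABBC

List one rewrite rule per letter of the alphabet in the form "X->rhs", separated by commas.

  step 3 ⇒ step 4: BCABCABBCA ⇒ A·B·BC·A·B·BC·A·A·B·BC
    A ↦ BC
    B ↦ A
    C ↦ B

A->BC, B->A, C->B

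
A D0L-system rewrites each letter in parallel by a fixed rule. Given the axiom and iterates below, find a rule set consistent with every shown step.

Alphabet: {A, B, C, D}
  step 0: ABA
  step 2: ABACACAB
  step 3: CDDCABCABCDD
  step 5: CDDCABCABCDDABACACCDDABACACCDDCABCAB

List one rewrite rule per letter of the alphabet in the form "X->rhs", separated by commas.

  step 2 ⇒ step 3: ABACACAB ⇒ C·DD·C·AB·C·AB·C·DD
    A ↦ C
    B ↦ DD
    C ↦ AB
    D ↦ AC  (constrained at step 3)

A->C, B->DD, C->AB, D->AC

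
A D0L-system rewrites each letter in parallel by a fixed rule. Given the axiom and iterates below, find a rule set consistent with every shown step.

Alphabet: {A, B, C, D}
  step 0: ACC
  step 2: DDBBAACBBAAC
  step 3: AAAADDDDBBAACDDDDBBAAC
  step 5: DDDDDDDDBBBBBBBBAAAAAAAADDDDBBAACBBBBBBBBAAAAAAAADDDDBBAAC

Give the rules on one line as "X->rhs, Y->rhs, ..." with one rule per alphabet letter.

  step 2 ⇒ step 3: DDBBAACBBAAC ⇒ AA·AA·DD·DD·B·B·AAC·DD·DD·B·B·AAC
    A ↦ B
    B ↦ DD
    C ↦ AAC
    D ↦ AA

A->B, B->DD, C->AAC, D->AA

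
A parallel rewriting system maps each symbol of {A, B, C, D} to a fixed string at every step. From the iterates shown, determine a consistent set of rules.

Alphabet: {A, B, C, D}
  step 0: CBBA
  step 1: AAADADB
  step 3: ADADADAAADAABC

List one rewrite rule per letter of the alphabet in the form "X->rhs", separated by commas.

A->B, B->AD, C->AA, D->C

  step 0 ⇒ step 1: CBBA ⇒ AA·AD·AD·B
    A ↦ B
    B ↦ AD
    C ↦ AA
    D ↦ C  (constrained at step 1)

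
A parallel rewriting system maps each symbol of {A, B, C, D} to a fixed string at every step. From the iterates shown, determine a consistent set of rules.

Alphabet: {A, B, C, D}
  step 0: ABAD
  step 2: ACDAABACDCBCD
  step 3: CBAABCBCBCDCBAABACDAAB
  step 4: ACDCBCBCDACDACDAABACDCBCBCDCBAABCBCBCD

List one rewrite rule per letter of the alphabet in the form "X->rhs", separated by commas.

  step 3 ⇒ step 4: CBAABCBCBCDCBAABACDAAB ⇒ A·CD·CB·CB·CD·A·CD·A·CD·A·AB·A·CD·CB·CB·CD·CB·A·AB·CB·CB·CD
    A ↦ CB
    B ↦ CD
    C ↦ A
    D ↦ AB

A->CB, B->CD, C->A, D->AB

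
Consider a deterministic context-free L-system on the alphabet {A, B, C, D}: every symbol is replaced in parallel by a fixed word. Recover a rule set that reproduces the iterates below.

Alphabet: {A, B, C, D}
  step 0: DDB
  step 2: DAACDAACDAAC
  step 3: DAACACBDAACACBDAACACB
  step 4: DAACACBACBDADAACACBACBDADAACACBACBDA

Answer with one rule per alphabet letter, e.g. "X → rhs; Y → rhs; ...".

A->AC, B->DA, C->B, D->DA

  step 3 ⇒ step 4: DAACACBDAACACBDAACACB ⇒ DA·AC·AC·B·AC·B·DA·DA·AC·AC·B·AC·B·DA·DA·AC·AC·B·AC·B·DA
    A ↦ AC
    B ↦ DA
    C ↦ B
    D ↦ DA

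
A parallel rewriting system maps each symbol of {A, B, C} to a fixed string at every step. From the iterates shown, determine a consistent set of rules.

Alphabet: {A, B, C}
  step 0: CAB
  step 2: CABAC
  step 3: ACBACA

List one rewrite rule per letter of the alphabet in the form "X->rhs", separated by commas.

A->C, B->BA, C->A

  step 2 ⇒ step 3: CABAC ⇒ A·C·BA·C·A
    A ↦ C
    B ↦ BA
    C ↦ A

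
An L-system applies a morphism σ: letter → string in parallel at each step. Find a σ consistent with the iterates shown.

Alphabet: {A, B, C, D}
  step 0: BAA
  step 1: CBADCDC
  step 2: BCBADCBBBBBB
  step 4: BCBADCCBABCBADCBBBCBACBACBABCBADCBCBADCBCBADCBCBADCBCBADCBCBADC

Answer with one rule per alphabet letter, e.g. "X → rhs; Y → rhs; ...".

A->DC, B->CBA, C->B, D->BB

  step 1 ⇒ step 2: CBADCDC ⇒ B·CBA·DC·BB·B·BB·B
    A ↦ DC
    B ↦ CBA
    C ↦ B
    D ↦ BB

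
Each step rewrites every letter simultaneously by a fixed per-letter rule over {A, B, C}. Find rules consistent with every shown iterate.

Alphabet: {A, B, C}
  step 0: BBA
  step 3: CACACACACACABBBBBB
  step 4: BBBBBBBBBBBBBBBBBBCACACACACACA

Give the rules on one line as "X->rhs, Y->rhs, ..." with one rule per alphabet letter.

  step 3 ⇒ step 4: CACACACACACABBBBBB ⇒ B·BB·B·BB·B·BB·B·BB·B·BB·B·BB·CA·CA·CA·CA·CA·CA
    A ↦ BB
    B ↦ CA
    C ↦ B

A->BB, B->CA, C->B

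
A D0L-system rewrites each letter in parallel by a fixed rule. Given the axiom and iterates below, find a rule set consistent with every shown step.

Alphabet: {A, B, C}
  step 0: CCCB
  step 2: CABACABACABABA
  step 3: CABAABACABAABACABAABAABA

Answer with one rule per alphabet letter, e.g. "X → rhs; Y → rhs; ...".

  step 2 ⇒ step 3: CABACABACABABA ⇒ CA·BA·A·BA·CA·BA·A·BA·CA·BA·A·BA·A·BA
    A ↦ BA
    B ↦ A
    C ↦ CA

A->BA, B->A, C->CA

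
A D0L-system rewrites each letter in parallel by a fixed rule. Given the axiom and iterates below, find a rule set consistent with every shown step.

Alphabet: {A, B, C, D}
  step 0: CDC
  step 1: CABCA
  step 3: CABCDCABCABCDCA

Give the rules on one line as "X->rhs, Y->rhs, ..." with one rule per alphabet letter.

  step 0 ⇒ step 1: CDC ⇒ CA·B·CA
    C ↦ CA
    D ↦ B
    A ↦ BC  (constrained at step 1)
    B ↦ D  (constrained at step 1)

A->BC, B->D, C->CA, D->B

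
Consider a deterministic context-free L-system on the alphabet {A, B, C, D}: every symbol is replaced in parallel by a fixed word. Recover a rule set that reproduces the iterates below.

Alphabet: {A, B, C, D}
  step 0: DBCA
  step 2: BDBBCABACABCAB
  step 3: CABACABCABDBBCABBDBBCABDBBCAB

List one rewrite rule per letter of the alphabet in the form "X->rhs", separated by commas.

  step 2 ⇒ step 3: BDBBCABACABCAB ⇒ CAB·A·CAB·CAB·DB·B·CAB·B·DB·B·CAB·DB·B·CAB
    A ↦ B
    B ↦ CAB
    C ↦ DB
    D ↦ A

A->B, B->CAB, C->DB, D->A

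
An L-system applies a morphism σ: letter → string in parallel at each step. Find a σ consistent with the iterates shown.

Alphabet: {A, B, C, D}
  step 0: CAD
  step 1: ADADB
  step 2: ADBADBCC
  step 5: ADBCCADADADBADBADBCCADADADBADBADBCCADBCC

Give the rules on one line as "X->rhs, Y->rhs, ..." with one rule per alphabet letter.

A->AD, B->CC, C->AD, D->B

  step 1 ⇒ step 2: ADADB ⇒ AD·B·AD·B·CC
    A ↦ AD
    B ↦ CC
    D ↦ B
  step 0 ⇒ step 1: CAD ⇒ AD·AD·B
    C ↦ AD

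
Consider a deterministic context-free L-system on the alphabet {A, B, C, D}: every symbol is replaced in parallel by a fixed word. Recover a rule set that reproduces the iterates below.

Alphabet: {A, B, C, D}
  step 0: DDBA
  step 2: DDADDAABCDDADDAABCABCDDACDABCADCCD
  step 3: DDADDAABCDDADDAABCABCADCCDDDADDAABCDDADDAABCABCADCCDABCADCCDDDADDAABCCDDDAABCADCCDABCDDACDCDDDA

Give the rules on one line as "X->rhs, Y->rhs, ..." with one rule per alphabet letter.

A->ABC, B->ADC, C->CD, D->DDA

  step 2 ⇒ step 3: DDADDAABCDDADDAABCABCDDACDABCADCCD ⇒ DDA·DDA·ABC·DDA·DDA·ABC·ABC·ADC·CD·DDA·DDA·ABC·DDA·DDA·ABC·ABC·ADC·CD·ABC·ADC·CD·DDA·DDA·ABC·CD·DDA·ABC·ADC·CD·ABC·DDA·CD·CD·DDA
    A ↦ ABC
    B ↦ ADC
    C ↦ CD
    D ↦ DDA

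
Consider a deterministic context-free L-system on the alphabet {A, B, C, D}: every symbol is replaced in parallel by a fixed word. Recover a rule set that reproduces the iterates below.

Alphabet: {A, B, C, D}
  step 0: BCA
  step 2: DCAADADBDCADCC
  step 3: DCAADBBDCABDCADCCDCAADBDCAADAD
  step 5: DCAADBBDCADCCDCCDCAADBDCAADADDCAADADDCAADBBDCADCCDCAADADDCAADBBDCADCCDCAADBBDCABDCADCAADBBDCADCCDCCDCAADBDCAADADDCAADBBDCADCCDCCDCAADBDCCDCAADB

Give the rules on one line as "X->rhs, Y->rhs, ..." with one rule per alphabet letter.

A->B, B->DCC, C->AD, D->DCA

  step 2 ⇒ step 3: DCAADADBDCADCC ⇒ DCA·AD·B·B·DCA·B·DCA·DCC·DCA·AD·B·DCA·AD·AD
    A ↦ B
    B ↦ DCC
    C ↦ AD
    D ↦ DCA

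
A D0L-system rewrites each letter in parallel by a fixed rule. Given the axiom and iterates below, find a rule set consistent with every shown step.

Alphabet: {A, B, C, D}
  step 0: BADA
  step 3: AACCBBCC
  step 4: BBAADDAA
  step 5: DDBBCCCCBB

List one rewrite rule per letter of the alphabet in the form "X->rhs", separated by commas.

  step 4 ⇒ step 5: BBAADDAA ⇒ D·D·B·B·CC·CC·B·B
    A ↦ B
    B ↦ D
    D ↦ CC
  step 3 ⇒ step 4: AACCBBCC ⇒ B·B·A·A·D·D·A·A
    C ↦ A

A->B, B->D, C->A, D->CC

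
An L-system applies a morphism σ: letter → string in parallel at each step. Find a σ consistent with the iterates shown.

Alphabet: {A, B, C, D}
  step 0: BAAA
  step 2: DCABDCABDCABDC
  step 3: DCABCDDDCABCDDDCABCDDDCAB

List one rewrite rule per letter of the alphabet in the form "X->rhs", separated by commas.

  step 2 ⇒ step 3: DCABDCABDCABDC ⇒ DC·AB·CD·D·DC·AB·CD·D·DC·AB·CD·D·DC·AB
    A ↦ CD
    B ↦ D
    C ↦ AB
    D ↦ DC

A->CD, B->D, C->AB, D->DC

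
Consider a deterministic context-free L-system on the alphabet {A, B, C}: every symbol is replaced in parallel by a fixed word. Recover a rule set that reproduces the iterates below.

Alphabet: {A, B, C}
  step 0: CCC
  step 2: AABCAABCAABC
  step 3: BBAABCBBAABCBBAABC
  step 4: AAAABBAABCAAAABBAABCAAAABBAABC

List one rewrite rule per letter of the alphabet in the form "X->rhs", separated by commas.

A->B, B->AA, C->BC

  step 3 ⇒ step 4: BBAABCBBAABCBBAABC ⇒ AA·AA·B·B·AA·BC·AA·AA·B·B·AA·BC·AA·AA·B·B·AA·BC
    A ↦ B
    B ↦ AA
    C ↦ BC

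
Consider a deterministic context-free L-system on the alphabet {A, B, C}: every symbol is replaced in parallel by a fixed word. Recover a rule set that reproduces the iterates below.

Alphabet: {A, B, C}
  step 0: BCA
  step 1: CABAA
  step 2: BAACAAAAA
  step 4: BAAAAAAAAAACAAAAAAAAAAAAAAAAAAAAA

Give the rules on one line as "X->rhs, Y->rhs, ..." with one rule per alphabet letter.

A->AA, B->CA, C->B

  step 1 ⇒ step 2: CABAA ⇒ B·AA·CA·AA·AA
    A ↦ AA
    B ↦ CA
    C ↦ B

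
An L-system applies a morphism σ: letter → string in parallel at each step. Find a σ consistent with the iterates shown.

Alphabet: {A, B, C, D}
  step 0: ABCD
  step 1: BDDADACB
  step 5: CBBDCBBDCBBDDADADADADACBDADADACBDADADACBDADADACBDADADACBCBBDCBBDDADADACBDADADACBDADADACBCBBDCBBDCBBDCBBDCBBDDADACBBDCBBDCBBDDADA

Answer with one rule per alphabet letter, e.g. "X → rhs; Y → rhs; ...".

  step 0 ⇒ step 1: ABCD ⇒ BD·DA·DA·CB
    A ↦ BD
    B ↦ DA
    C ↦ DA
    D ↦ CB

A->BD, B->DA, C->DA, D->CB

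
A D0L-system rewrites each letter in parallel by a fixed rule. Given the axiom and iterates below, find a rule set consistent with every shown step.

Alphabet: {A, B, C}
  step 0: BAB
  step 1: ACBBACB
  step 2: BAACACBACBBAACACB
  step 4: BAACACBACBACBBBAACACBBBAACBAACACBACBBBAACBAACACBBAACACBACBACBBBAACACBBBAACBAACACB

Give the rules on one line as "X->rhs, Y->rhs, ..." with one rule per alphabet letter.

A->B, B->ACB, C->AAC

  step 1 ⇒ step 2: ACBBACB ⇒ B·AAC·ACB·ACB·B·AAC·ACB
    A ↦ B
    B ↦ ACB
    C ↦ AAC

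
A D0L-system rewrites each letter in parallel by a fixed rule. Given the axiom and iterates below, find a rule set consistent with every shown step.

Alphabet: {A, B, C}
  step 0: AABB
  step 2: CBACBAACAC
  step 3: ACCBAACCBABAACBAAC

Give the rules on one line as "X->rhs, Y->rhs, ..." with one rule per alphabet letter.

  step 2 ⇒ step 3: CBACBAACAC ⇒ AC·C·BA·AC·C·BA·BA·AC·BA·AC
    A ↦ BA
    B ↦ C
    C ↦ AC

A->BA, B->C, C->AC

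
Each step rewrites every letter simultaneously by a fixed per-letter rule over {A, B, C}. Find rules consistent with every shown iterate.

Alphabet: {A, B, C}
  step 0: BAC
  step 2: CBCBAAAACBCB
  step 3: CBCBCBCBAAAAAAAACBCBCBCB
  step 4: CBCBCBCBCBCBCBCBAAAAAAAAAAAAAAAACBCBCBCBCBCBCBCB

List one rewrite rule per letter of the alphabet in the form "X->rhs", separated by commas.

  step 3 ⇒ step 4: CBCBCBCBAAAAAAAACBCBCBCB ⇒ CB·CB·CB·CB·CB·CB·CB·CB·AA·AA·AA·AA·AA·AA·AA·AA·CB·CB·CB·CB·CB·CB·CB·CB
    A ↦ AA
    B ↦ CB
    C ↦ CB

A->AA, B->CB, C->CB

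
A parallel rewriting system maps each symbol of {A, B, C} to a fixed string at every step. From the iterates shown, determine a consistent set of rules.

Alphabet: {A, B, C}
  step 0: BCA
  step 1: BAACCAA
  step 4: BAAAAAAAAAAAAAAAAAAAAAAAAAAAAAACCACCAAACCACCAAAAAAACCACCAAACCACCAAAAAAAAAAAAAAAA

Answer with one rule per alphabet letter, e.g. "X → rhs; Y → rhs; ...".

  step 0 ⇒ step 1: BCA ⇒ BA·ACC·AA
    A ↦ AA
    B ↦ BA
    C ↦ ACC

A->AA, B->BA, C->ACC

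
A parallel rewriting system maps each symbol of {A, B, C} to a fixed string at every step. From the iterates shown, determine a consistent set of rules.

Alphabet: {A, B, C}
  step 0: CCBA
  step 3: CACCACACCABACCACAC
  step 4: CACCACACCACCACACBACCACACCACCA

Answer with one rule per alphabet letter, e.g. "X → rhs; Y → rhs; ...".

  step 3 ⇒ step 4: CACCACACCABACCACAC ⇒ CA·C·CA·CA·C·CA·C·CA·CA·C·BA·C·CA·CA·C·CA·C·CA
    A ↦ C
    B ↦ BA
    C ↦ CA

A->C, B->BA, C->CA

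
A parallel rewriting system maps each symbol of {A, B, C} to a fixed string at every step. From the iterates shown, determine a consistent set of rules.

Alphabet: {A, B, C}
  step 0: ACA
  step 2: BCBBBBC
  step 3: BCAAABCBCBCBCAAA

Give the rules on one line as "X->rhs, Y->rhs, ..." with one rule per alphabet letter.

  step 2 ⇒ step 3: BCBBBBC ⇒ BC·AAA·BC·BC·BC·BC·AAA
    B ↦ BC
    C ↦ AAA
    A ↦ B  (constrained at step 0)

A->B, B->BC, C->AAA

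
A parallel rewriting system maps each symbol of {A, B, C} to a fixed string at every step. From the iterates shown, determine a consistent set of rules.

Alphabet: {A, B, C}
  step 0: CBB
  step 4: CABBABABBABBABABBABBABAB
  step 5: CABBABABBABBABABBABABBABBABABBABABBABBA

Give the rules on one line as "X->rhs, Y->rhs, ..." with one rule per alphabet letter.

  step 4 ⇒ step 5: CABBABABBABBABABBABBABAB ⇒ CA·B·BA·BA·B·BA·B·BA·BA·B·BA·BA·B·BA·B·BA·BA·B·BA·BA·B·BA·B·BA
    A ↦ B
    B ↦ BA
    C ↦ CA

A->B, B->BA, C->CA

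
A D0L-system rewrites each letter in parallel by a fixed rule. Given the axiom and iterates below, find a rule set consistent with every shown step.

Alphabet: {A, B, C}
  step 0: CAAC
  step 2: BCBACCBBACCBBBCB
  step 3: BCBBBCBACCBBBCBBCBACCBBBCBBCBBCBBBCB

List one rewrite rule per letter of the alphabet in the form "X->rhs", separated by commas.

A->ACC, B->BCB, C->B

  step 2 ⇒ step 3: BCBACCBBACCBBBCB ⇒ BCB·B·BCB·ACC·B·B·BCB·BCB·ACC·B·B·BCB·BCB·BCB·B·BCB
    A ↦ ACC
    B ↦ BCB
    C ↦ B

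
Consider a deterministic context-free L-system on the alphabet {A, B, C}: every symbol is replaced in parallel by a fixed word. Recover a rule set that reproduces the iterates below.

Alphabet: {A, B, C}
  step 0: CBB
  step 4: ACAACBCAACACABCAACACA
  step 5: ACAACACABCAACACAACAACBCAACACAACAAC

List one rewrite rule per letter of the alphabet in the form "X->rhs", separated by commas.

  step 4 ⇒ step 5: ACAACBCAACACABCAACACA ⇒ AC·A·AC·AC·A·BC·A·AC·AC·A·AC·A·AC·BC·A·AC·AC·A·AC·A·AC
    A ↦ AC
    B ↦ BC
    C ↦ A

A->AC, B->BC, C->A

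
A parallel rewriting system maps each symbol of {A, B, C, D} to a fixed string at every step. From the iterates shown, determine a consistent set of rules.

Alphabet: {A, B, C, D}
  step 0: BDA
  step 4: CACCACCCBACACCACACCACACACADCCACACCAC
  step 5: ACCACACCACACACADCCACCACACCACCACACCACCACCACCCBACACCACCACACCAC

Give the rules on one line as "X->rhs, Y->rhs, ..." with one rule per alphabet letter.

  step 4 ⇒ step 5: CACCACCCBACACCACACCACACACADCCACACCAC ⇒ AC·C·AC·AC·C·AC·AC·AC·ADC·C·AC·C·AC·AC·C·AC·C·AC·AC·C·AC·C·AC·C·AC·C·CB·AC·AC·C·AC·C·AC·AC·C·AC
    A ↦ C
    B ↦ ADC
    C ↦ AC
    D ↦ CB

A->C, B->ADC, C->AC, D->CB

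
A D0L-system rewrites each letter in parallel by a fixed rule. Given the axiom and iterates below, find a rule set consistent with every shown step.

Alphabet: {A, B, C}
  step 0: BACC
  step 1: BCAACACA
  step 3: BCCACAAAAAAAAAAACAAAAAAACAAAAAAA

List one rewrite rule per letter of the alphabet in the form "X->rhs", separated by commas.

  step 0 ⇒ step 1: BACC ⇒ BC·AA·CA·CA
    A ↦ AA
    B ↦ BC
    C ↦ CA

A->AA, B->BC, C->CA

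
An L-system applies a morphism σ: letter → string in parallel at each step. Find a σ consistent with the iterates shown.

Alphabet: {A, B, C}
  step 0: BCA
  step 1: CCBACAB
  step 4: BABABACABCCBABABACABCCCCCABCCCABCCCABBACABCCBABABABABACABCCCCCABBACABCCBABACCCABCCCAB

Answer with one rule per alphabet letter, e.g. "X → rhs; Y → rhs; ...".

A->CAB, B->CC, C->BA

  step 0 ⇒ step 1: BCA ⇒ CC·BA·CAB
    A ↦ CAB
    B ↦ CC
    C ↦ BA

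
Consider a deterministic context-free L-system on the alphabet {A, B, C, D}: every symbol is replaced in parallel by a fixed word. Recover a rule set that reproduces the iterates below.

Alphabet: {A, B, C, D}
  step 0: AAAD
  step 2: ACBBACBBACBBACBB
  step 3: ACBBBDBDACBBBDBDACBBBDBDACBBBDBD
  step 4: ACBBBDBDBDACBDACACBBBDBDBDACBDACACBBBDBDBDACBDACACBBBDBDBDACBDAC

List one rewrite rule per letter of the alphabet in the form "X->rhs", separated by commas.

A->AC, B->BD, C->BB, D->AC

  step 3 ⇒ step 4: ACBBBDBDACBBBDBDACBBBDBDACBBBDBD ⇒ AC·BB·BD·BD·BD·AC·BD·AC·AC·BB·BD·BD·BD·AC·BD·AC·AC·BB·BD·BD·BD·AC·BD·AC·AC·BB·BD·BD·BD·AC·BD·AC
    A ↦ AC
    B ↦ BD
    C ↦ BB
    D ↦ AC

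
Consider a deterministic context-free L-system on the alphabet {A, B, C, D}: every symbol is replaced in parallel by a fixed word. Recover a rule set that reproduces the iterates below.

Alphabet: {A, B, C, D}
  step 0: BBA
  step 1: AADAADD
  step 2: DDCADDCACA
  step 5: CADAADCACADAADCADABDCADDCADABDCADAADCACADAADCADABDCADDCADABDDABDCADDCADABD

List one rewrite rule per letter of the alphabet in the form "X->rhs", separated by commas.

  step 1 ⇒ step 2: AADAADD ⇒ D·D·CA·D·D·CA·CA
    A ↦ D
    D ↦ CA
  step 0 ⇒ step 1: BBA ⇒ AAD·AAD·D
    B ↦ AAD
    C ↦ DAB  (constrained at step 2)

A->D, B->AAD, C->DAB, D->CA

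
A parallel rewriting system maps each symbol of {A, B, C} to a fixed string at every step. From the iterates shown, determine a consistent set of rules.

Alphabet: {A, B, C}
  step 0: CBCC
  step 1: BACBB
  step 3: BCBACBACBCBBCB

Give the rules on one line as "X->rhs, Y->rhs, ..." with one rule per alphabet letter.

A->BC, B->AC, C->B

  step 0 ⇒ step 1: CBCC ⇒ B·AC·B·B
    B ↦ AC
    C ↦ B
    A ↦ BC  (constrained at step 1)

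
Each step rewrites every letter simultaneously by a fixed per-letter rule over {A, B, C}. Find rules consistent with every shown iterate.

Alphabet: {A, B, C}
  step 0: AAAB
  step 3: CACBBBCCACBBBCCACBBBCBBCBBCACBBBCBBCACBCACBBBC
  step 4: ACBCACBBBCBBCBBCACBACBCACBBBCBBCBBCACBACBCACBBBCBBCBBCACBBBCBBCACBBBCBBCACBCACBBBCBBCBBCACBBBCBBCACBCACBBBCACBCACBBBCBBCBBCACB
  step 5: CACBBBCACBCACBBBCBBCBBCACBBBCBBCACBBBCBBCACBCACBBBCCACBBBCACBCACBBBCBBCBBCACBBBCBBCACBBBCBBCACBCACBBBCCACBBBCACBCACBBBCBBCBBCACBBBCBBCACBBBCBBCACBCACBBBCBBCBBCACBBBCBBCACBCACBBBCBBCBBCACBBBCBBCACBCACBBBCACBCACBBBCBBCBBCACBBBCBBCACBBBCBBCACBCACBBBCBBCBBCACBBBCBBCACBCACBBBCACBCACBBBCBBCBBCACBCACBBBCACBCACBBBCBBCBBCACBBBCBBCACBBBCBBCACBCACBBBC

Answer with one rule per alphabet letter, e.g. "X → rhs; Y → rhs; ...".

  step 4 ⇒ step 5: ACBCACBBBCBBCBBCACBACBCACBBBCBBCBBCACBACBCACBBBCBBCBBCACBBBCBBCACBBBCBBCACBCACBBBCBBCBBCACBBBCBBCACBCACBBBCACBCACBBBCBBCBBCACB ⇒ C·ACB·BBC·ACB·C·ACB·BBC·BBC·BBC·ACB·BBC·BBC·ACB·BBC·BBC·ACB·C·ACB·BBC·C·ACB·BBC·ACB·C·ACB·BBC·BBC·BBC·ACB·BBC·BBC·ACB·BBC·BBC·ACB·C·ACB·BBC·C·ACB·BBC·ACB·C·ACB·BBC·BBC·BBC·ACB·BBC·BBC·ACB·BBC·BBC·ACB·C·ACB·BBC·BBC·BBC·ACB·BBC·BBC·ACB·C·ACB·BBC·BBC·BBC·ACB·BBC·BBC·ACB·C·ACB·BBC·ACB·C·ACB·BBC·BBC·BBC·ACB·BBC·BBC·ACB·BBC·BBC·ACB·C·ACB·BBC·BBC·BBC·ACB·BBC·BBC·ACB·C·ACB·BBC·ACB·C·ACB·BBC·BBC·BBC·ACB·C·ACB·BBC·ACB·C·ACB·BBC·BBC·BBC·ACB·BBC·BBC·ACB·BBC·BBC·ACB·C·ACB·BBC
    A ↦ C
    B ↦ BBC
    C ↦ ACB

A->C, B->BBC, C->ACB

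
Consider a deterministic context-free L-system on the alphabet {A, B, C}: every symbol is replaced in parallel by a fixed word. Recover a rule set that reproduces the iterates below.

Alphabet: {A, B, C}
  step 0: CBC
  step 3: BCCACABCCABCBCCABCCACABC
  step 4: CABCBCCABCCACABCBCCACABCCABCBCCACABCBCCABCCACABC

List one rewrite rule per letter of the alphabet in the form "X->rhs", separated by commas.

A->CA, B->CA, C->BC

  step 3 ⇒ step 4: BCCACABCCABCBCCABCCACABC ⇒ CA·BC·BC·CA·BC·CA·CA·BC·BC·CA·CA·BC·CA·BC·BC·CA·CA·BC·BC·CA·BC·CA·CA·BC
    A ↦ CA
    B ↦ CA
    C ↦ BC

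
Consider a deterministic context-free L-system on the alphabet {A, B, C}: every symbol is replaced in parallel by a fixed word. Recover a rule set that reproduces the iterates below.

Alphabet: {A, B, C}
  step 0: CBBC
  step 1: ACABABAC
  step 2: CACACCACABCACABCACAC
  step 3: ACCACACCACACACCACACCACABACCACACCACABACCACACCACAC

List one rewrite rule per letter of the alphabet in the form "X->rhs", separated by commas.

A->CAC, B->AB, C->AC

  step 2 ⇒ step 3: CACACCACABCACABCACAC ⇒ AC·CAC·AC·CAC·AC·AC·CAC·AC·CAC·AB·AC·CAC·AC·CAC·AB·AC·CAC·AC·CAC·AC
    A ↦ CAC
    B ↦ AB
    C ↦ AC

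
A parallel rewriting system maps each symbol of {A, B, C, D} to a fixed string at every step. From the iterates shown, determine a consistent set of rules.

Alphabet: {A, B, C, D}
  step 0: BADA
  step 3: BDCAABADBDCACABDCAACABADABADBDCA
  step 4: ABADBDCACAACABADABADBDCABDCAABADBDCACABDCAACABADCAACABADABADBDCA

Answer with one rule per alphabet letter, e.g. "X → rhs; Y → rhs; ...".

  step 3 ⇒ step 4: BDCAABADBDCACABDCAACABADABADBDCA ⇒ A·BAD·BD·CA·CA·A·CA·BAD·A·BAD·BD·CA·BD·CA·A·BAD·BD·CA·CA·BD·CA·A·CA·BAD·CA·A·CA·BAD·A·BAD·BD·CA
    A ↦ CA
    B ↦ A
    C ↦ BD
    D ↦ BAD

A->CA, B->A, C->BD, D->BAD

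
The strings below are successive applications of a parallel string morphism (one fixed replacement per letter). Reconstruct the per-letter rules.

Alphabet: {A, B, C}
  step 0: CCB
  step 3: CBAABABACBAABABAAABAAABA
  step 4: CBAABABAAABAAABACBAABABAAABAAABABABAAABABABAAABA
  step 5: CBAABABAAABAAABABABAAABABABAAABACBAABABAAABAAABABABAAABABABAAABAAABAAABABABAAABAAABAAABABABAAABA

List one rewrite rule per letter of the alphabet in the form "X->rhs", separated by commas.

  step 4 ⇒ step 5: CBAABABAAABAAABACBAABABAAABAAABABABAAABABABAAABA ⇒ CB·AA·BA·BA·AA·BA·AA·BA·BA·BA·AA·BA·BA·BA·AA·BA·CB·AA·BA·BA·AA·BA·AA·BA·BA·BA·AA·BA·BA·BA·AA·BA·AA·BA·AA·BA·BA·BA·AA·BA·AA·BA·AA·BA·BA·BA·AA·BA
    A ↦ BA
    B ↦ AA
    C ↦ CB

A->BA, B->AA, C->CB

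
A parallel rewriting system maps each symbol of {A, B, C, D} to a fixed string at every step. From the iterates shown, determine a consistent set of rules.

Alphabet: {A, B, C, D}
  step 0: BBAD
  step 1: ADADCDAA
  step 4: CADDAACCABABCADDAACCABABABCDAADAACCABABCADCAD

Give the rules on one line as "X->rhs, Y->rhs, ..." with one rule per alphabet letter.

  step 0 ⇒ step 1: BBAD ⇒ AD·AD·C·DAA
    A ↦ C
    B ↦ AD
    D ↦ DAA
    C ↦ AB  (constrained at step 1)

A->C, B->AD, C->AB, D->DAA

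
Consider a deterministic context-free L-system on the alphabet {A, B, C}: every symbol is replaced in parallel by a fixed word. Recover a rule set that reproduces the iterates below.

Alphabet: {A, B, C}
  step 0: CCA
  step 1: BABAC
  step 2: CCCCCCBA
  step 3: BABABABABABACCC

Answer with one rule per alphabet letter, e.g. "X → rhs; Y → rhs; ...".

  step 2 ⇒ step 3: CCCCCCBA ⇒ BA·BA·BA·BA·BA·BA·CC·C
    A ↦ C
    B ↦ CC
    C ↦ BA

A->C, B->CC, C->BA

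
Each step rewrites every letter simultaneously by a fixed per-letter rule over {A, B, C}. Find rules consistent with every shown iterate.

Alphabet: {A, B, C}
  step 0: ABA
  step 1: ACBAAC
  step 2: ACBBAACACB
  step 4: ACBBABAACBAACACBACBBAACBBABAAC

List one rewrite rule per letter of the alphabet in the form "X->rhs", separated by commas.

A->AC, B->BA, C->B

  step 1 ⇒ step 2: ACBAAC ⇒ AC·B·BA·AC·AC·B
    A ↦ AC
    B ↦ BA
    C ↦ B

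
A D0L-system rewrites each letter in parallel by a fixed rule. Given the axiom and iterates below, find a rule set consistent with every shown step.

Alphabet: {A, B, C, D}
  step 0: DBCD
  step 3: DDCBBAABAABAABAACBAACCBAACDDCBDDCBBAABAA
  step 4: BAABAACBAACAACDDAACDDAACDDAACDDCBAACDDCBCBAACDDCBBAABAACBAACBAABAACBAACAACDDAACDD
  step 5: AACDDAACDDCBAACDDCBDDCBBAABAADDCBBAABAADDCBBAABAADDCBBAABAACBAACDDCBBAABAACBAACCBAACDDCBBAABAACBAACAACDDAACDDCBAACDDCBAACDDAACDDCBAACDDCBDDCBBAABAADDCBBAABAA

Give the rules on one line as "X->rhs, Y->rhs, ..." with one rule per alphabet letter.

A->D, B->AAC, C->CB, D->BAA

  step 4 ⇒ step 5: BAABAACBAACAACDDAACDDAACDDAACDDCBAACDDCBCBAACDDCBBAABAACBAACBAABAACBAACAACDDAACDD ⇒ AAC·D·D·AAC·D·D·CB·AAC·D·D·CB·D·D·CB·BAA·BAA·D·D·CB·BAA·BAA·D·D·CB·BAA·BAA·D·D·CB·BAA·BAA·CB·AAC·D·D·CB·BAA·BAA·CB·AAC·CB·AAC·D·D·CB·BAA·BAA·CB·AAC·AAC·D·D·AAC·D·D·CB·AAC·D·D·CB·AAC·D·D·AAC·D·D·CB·AAC·D·D·CB·D·D·CB·BAA·BAA·D·D·CB·BAA·BAA
    A ↦ D
    B ↦ AAC
    C ↦ CB
    D ↦ BAA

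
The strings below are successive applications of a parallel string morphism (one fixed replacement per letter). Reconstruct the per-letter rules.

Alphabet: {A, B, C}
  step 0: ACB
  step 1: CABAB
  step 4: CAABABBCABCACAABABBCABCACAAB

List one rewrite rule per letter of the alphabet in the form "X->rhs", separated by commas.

A->CA, B->AB, C->B

  step 0 ⇒ step 1: ACB ⇒ CA·B·AB
    A ↦ CA
    B ↦ AB
    C ↦ B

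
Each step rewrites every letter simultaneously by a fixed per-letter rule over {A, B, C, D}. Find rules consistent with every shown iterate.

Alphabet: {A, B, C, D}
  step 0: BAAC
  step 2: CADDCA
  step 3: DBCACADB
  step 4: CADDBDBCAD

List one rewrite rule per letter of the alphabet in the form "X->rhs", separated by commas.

A->B, B->D, C->D, D->CA

  step 3 ⇒ step 4: DBCACADB ⇒ CA·D·D·B·D·B·CA·D
    A ↦ B
    B ↦ D
    C ↦ D
    D ↦ CA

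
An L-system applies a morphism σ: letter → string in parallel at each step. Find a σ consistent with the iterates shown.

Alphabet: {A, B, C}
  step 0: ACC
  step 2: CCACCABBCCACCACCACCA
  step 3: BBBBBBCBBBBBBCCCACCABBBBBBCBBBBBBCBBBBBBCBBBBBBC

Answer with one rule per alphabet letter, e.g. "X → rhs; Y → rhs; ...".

  step 2 ⇒ step 3: CCACCABBCCACCACCACCA ⇒ BB·BB·BBC·BB·BB·BBC·CCA·CCA·BB·BB·BBC·BB·BB·BBC·BB·BB·BBC·BB·BB·BBC
    A ↦ BBC
    B ↦ CCA
    C ↦ BB

A->BBC, B->CCA, C->BB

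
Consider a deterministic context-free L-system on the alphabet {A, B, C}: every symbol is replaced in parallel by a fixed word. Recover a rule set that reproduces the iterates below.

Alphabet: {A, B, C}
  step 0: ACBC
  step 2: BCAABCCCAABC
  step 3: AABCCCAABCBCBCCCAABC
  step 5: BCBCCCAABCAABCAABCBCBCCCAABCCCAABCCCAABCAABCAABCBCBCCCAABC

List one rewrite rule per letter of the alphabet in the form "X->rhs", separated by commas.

  step 2 ⇒ step 3: BCAABCCCAABC ⇒ AA·BC·C·C·AA·BC·BC·BC·C·C·AA·BC
    A ↦ C
    B ↦ AA
    C ↦ BC

A->C, B->AA, C->BC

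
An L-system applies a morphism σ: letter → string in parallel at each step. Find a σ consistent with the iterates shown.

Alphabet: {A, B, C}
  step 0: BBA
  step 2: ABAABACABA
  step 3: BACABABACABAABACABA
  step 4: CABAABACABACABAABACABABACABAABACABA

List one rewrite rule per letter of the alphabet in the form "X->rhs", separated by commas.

  step 3 ⇒ step 4: BACABABACABAABACABA ⇒ CA·BA·A·BA·CA·BA·CA·BA·A·BA·CA·BA·BA·CA·BA·A·BA·CA·BA
    A ↦ BA
    B ↦ CA
    C ↦ A

A->BA, B->CA, C->A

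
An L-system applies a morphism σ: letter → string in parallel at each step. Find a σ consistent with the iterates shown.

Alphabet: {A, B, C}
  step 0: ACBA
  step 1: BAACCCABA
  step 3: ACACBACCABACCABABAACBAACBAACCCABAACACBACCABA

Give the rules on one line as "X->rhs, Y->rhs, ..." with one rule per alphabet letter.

  step 0 ⇒ step 1: ACBA ⇒ BA·AC·CCA·BA
    A ↦ BA
    B ↦ CCA
    C ↦ AC

A->BA, B->CCA, C->AC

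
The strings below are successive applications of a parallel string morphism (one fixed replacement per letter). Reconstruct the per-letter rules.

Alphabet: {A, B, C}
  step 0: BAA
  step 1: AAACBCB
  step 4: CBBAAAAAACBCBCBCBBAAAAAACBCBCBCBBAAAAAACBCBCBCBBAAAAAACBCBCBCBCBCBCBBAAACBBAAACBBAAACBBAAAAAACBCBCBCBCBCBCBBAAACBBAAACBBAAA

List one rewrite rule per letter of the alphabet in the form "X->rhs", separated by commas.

A->CB, B->AAA, C->CBB

  step 0 ⇒ step 1: BAA ⇒ AAA·CB·CB
    A ↦ CB
    B ↦ AAA
    C ↦ CBB  (constrained at step 1)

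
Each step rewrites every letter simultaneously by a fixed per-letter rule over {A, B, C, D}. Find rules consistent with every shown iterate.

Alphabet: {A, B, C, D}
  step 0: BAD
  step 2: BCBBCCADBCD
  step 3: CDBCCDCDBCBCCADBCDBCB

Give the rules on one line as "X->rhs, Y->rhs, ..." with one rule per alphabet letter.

  step 2 ⇒ step 3: BCBBCCADBCD ⇒ CD·BC·CD·CD·BC·BC·CAD·B·CD·BC·B
    A ↦ CAD
    B ↦ CD
    C ↦ BC
    D ↦ B

A->CAD, B->CD, C->BC, D->B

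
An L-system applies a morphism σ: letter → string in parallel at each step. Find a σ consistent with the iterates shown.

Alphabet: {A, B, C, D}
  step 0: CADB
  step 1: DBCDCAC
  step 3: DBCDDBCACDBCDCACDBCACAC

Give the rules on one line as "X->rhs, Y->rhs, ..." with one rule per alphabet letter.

A->CD, B->C, C->DB, D->CA

  step 0 ⇒ step 1: CADB ⇒ DB·CD·CA·C
    A ↦ CD
    B ↦ C
    C ↦ DB
    D ↦ CA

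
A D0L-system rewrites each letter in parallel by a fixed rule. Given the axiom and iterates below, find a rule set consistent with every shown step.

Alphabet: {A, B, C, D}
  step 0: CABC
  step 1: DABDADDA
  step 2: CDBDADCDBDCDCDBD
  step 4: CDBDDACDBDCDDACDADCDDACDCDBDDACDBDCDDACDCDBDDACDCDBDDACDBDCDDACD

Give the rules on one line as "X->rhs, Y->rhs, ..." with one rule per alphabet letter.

A->BD, B->AD, C->DA, D->CD

  step 1 ⇒ step 2: DABDADDA ⇒ CD·BD·AD·CD·BD·CD·CD·BD
    A ↦ BD
    B ↦ AD
    D ↦ CD
  step 0 ⇒ step 1: CABC ⇒ DA·BD·AD·DA
    C ↦ DA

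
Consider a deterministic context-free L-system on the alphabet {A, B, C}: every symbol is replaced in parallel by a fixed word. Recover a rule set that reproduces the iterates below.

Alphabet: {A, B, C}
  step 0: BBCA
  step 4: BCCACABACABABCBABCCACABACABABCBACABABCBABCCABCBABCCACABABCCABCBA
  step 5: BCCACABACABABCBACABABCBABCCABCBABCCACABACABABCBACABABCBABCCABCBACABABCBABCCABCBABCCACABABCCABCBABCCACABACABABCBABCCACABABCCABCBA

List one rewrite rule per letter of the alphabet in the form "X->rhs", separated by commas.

  step 4 ⇒ step 5: BCCACABACABABCBABCCACABACABABCBACABABCBABCCABCBABCCACABABCCABCBA ⇒ BC·CA·CA·BA·CA·BA·BC·BA·CA·BA·BC·BA·BC·CA·BC·BA·BC·CA·CA·BA·CA·BA·BC·BA·CA·BA·BC·BA·BC·CA·BC·BA·CA·BA·BC·BA·BC·CA·BC·BA·BC·CA·CA·BA·BC·CA·BC·BA·BC·CA·CA·BA·CA·BA·BC·BA·BC·CA·CA·BA·BC·CA·BC·BA
    A ↦ BA
    B ↦ BC
    C ↦ CA

A->BA, B->BC, C->CA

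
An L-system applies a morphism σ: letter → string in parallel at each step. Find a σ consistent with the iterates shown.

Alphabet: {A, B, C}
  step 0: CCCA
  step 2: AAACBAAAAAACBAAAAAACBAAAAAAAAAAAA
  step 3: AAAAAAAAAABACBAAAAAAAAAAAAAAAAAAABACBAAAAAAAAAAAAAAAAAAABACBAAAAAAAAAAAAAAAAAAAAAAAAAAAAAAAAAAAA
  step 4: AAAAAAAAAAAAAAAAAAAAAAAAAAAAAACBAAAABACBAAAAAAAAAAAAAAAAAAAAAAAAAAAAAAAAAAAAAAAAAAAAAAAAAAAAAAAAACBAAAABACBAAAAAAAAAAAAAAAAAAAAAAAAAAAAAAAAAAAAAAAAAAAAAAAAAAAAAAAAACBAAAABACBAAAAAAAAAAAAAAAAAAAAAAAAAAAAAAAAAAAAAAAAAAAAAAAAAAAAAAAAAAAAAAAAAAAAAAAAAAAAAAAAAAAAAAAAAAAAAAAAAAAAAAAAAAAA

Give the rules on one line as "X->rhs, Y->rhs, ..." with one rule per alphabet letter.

A->AAA, B->CB, C->ABA

  step 3 ⇒ step 4: AAAAAAAAAABACBAAAAAAAAAAAAAAAAAAABACBAAAAAAAAAAAAAAAAAAABACBAAAAAAAAAAAAAAAAAAAAAAAAAAAAAAAAAAAA ⇒ AAA·AAA·AAA·AAA·AAA·AAA·AAA·AAA·AAA·AAA·CB·AAA·ABA·CB·AAA·AAA·AAA·AAA·AAA·AAA·AAA·AAA·AAA·AAA·AAA·AAA·AAA·AAA·AAA·AAA·AAA·AAA·AAA·CB·AAA·ABA·CB·AAA·AAA·AAA·AAA·AAA·AAA·AAA·AAA·AAA·AAA·AAA·AAA·AAA·AAA·AAA·AAA·AAA·AAA·AAA·CB·AAA·ABA·CB·AAA·AAA·AAA·AAA·AAA·AAA·AAA·AAA·AAA·AAA·AAA·AAA·AAA·AAA·AAA·AAA·AAA·AAA·AAA·AAA·AAA·AAA·AAA·AAA·AAA·AAA·AAA·AAA·AAA·AAA·AAA·AAA·AAA·AAA·AAA·AAA
    A ↦ AAA
    B ↦ CB
    C ↦ ABA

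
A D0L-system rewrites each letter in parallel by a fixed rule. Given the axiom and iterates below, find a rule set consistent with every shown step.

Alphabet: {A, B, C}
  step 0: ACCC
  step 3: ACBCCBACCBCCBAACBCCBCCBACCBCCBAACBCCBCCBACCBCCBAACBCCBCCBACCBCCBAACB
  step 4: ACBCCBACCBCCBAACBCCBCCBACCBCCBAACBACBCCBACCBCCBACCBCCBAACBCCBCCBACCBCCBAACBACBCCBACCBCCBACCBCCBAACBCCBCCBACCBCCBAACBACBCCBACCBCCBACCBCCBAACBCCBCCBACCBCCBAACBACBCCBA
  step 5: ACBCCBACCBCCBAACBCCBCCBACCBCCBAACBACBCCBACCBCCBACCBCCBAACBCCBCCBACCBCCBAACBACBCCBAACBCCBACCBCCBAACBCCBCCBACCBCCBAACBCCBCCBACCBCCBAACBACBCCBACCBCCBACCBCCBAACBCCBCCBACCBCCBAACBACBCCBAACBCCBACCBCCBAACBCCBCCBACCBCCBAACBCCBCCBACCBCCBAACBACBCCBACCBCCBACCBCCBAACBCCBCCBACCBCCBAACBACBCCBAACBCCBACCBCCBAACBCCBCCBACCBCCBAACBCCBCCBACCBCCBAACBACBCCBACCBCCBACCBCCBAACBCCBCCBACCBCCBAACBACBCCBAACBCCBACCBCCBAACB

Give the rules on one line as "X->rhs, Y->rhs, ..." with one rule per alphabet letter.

  step 4 ⇒ step 5: ACBCCBACCBCCBAACBCCBCCBACCBCCBAACBACBCCBACCBCCBACCBCCBAACBCCBCCBACCBCCBAACBACBCCBACCBCCBACCBCCBAACBCCBCCBACCBCCBAACBACBCCBACCBCCBACCBCCBAACBCCBCCBACCBCCBAACBACBCCBA ⇒ ACB·CCB·A·CCB·CCB·A·ACB·CCB·CCB·A·CCB·CCB·A·ACB·ACB·CCB·A·CCB·CCB·A·CCB·CCB·A·ACB·CCB·CCB·A·CCB·CCB·A·ACB·ACB·CCB·A·ACB·CCB·A·CCB·CCB·A·ACB·CCB·CCB·A·CCB·CCB·A·ACB·CCB·CCB·A·CCB·CCB·A·ACB·ACB·CCB·A·CCB·CCB·A·CCB·CCB·A·ACB·CCB·CCB·A·CCB·CCB·A·ACB·ACB·CCB·A·ACB·CCB·A·CCB·CCB·A·ACB·CCB·CCB·A·CCB·CCB·A·ACB·CCB·CCB·A·CCB·CCB·A·ACB·ACB·CCB·A·CCB·CCB·A·CCB·CCB·A·ACB·CCB·CCB·A·CCB·CCB·A·ACB·ACB·CCB·A·ACB·CCB·A·CCB·CCB·A·ACB·CCB·CCB·A·CCB·CCB·A·ACB·CCB·CCB·A·CCB·CCB·A·ACB·ACB·CCB·A·CCB·CCB·A·CCB·CCB·A·ACB·CCB·CCB·A·CCB·CCB·A·ACB·ACB·CCB·A·ACB·CCB·A·CCB·CCB·A·ACB
    A ↦ ACB
    B ↦ A
    C ↦ CCB

A->ACB, B->A, C->CCB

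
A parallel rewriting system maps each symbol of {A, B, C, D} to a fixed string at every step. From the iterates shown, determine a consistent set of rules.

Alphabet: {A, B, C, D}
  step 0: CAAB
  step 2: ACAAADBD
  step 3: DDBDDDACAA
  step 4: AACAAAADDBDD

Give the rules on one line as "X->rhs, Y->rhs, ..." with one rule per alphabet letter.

A->D, B->CA, C->DB, D->A

  step 3 ⇒ step 4: DDBDDDACAA ⇒ A·A·CA·A·A·A·D·DB·D·D
    A ↦ D
    B ↦ CA
    C ↦ DB
    D ↦ A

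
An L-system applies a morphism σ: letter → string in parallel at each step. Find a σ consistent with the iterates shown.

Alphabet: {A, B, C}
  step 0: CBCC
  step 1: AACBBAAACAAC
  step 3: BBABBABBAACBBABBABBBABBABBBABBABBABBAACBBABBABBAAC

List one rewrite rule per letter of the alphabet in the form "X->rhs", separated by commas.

  step 0 ⇒ step 1: CBCC ⇒ AAC·BBA·AAC·AAC
    B ↦ BBA
    C ↦ AAC
    A ↦ B  (constrained at step 1)

A->B, B->BBA, C->AAC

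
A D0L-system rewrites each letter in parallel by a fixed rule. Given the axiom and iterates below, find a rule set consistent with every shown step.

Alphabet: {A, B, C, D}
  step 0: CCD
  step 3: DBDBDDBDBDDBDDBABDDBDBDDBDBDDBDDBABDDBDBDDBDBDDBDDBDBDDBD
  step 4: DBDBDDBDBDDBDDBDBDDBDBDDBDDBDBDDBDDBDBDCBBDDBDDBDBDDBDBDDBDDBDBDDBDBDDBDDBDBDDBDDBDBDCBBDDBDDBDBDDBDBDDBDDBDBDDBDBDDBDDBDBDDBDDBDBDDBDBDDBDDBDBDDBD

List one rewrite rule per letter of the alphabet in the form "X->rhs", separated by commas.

  step 3 ⇒ step 4: DBDBDDBDBDDBDDBABDDBDBDDBDBDDBDDBABDDBDBDDBDBDDBDDBDBDDBD ⇒ DBD·BD·DBD·BD·DBD·DBD·BD·DBD·BD·DBD·DBD·BD·DBD·DBD·BD·CB·BD·DBD·DBD·BD·DBD·BD·DBD·DBD·BD·DBD·BD·DBD·DBD·BD·DBD·DBD·BD·CB·BD·DBD·DBD·BD·DBD·BD·DBD·DBD·BD·DBD·BD·DBD·DBD·BD·DBD·DBD·BD·DBD·BD·DBD·DBD·BD·DBD
    A ↦ CB
    B ↦ BD
    D ↦ DBD
    C ↦ DBA  (constrained at step 0)

A->CB, B->BD, C->DBA, D->DBD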